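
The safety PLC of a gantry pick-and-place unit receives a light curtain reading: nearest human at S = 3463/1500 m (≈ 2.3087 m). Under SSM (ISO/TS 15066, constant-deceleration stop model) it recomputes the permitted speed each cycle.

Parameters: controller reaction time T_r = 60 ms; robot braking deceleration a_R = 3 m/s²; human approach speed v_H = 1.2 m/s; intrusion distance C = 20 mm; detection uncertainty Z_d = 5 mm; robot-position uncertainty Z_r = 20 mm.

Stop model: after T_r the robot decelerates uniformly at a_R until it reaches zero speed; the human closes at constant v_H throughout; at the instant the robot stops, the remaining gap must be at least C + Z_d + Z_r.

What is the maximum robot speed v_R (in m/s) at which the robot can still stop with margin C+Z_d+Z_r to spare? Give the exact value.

at the boundary: (1/6)·v² + (23/50)·v + (-263/120) = 0
  disc = (23/50)² − 4·(1/6)·(-263/120) = 9409/5625 ; √disc = 97/75
  v_R = (−(23/50) + 97/75) / (2·(1/6)) = 5/2 m/s
check:
stop time T_s = (5/2)/3 = 0.8333 s
reaction-phase robot travel = 2.5000·0.0600 = 0.1500 m
robot covers 2.5000·0.8333 − ½·3.0000·0.8333² = 1.0417 m while stopping
human over T_r+T_s: 1.2000·(0.0600+0.8333) = 1.0720 m
C+Z_d+Z_r = 0.0200+0.0050+0.0200 = 0.0450 m
sum ≈ 0.1500+1.0417+1.0720+0.0450 ≈ 2.3087 m = S ✓

v_R_max = 5/2 m/s = 2.5000 m/s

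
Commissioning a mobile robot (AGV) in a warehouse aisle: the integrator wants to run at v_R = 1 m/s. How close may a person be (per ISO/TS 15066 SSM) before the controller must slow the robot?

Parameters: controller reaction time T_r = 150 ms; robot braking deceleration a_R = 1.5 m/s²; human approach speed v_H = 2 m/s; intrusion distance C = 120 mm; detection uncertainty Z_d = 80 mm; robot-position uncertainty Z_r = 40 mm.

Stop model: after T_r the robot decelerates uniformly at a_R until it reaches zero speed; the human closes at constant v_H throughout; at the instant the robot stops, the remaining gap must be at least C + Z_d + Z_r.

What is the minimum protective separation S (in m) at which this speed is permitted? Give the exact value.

T_s = v_R/a_R = 1/(3/2) = 0.6667 s
robot covers v_R·T_r = 1.0000·0.1500 = 0.1500 m before braking
braking distance = 1.0000²/(2·1.5000) = 0.3333 m
human over T_r+T_s: 2.0000·(0.1500+0.6667) = 1.6333 m
residual clearance needed = 0.1200+0.0800+0.0400 = 0.2400 m
S_min ≈ 0.1500+0.3333+1.6333+0.2400  ⇒  S_min = 707/300 m

S_min = 707/300 m = 2.3567 m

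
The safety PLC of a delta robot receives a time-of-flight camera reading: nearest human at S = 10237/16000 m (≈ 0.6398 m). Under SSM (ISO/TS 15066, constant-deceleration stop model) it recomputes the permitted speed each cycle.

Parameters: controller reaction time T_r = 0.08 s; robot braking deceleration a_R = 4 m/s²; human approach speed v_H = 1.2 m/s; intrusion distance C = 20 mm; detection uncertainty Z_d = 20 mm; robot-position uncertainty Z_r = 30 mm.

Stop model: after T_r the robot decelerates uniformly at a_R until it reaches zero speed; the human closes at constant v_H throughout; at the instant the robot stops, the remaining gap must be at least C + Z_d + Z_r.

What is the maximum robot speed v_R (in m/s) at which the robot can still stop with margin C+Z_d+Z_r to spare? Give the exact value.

at the boundary: (1/8)·v² + (19/50)·v + (-7581/16000) = 0
  disc = (19/50)² − 4·(1/8)·(-7581/16000) = 61009/160000 ; √disc = 247/400
  v_R = (−(19/50) + 247/400) / (2·(1/8)) = 19/20 m/s
check:
T_s = v_R/a_R = (19/20)/4 = 0.2375 s
reaction-phase robot travel = 0.9500·0.0800 = 0.0760 m
braking distance = 0.9500²/(2·4.0000) = 0.1128 m
person approaches 1.2000·(0.0800+0.2375) = 0.3810 m
margins: 0.0200+0.0200+0.0300 = 0.0700 m
sum ≈ 0.0760+0.1128+0.3810+0.0700 ≈ 0.6398 m = S ✓

v_R_max = 19/20 m/s = 0.9500 m/s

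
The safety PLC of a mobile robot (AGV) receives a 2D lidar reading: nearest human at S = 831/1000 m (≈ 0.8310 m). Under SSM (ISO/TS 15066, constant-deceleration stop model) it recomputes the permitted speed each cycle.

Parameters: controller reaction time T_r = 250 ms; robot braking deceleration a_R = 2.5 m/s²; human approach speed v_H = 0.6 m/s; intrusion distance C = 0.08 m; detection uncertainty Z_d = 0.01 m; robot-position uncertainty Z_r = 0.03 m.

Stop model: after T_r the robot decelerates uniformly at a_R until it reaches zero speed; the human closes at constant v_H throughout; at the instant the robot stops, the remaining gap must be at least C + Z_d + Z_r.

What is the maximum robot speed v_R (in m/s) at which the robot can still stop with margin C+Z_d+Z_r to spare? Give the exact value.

v_R_max = 17/20 m/s = 0.8500 m/s

at the boundary: (1/5)·v² + (49/100)·v + (-561/1000) = 0
  disc = (49/100)² − 4·(1/5)·(-561/1000) = 6889/10000 ; √disc = 83/100
  v_R = (−(49/100) + 83/100) / (2·(1/5)) = 17/20 m/s
check:
stop time T_s = (17/20)/(5/2) = 0.3400 s
robot covers v_R·T_r = 0.8500·0.2500 = 0.2125 m before braking
robot covers 0.8500·0.3400 − ½·2.5000·0.3400² = 0.1445 m while stopping
human over T_r+T_s: 0.6000·(0.2500+0.3400) = 0.3540 m
C+Z_d+Z_r = 0.0800+0.0100+0.0300 = 0.1200 m
sum ≈ 0.2125+0.1445+0.3540+0.1200 ≈ 0.8310 m = S ✓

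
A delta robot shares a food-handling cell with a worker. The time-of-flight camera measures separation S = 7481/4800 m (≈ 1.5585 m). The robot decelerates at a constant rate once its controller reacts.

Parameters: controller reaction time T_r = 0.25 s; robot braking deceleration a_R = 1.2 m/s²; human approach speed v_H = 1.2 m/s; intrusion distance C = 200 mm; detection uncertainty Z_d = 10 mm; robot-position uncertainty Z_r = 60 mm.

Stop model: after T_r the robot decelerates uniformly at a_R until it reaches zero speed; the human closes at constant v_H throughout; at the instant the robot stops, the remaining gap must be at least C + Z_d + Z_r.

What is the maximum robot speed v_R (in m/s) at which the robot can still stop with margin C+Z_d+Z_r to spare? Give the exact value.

quadratic (5/12)·v² + (5/4)·v + (-949/960) = 0
  disc = (5/4)² − 4·(5/12)·(-949/960) = 1849/576 ; √disc = 43/24
  v_R = (−(5/4) + 43/24) / (2·(5/12)) = 13/20 m/s
check:
stop time T_s = (13/20)/(6/5) = 0.5417 s
reaction-phase robot travel = 0.6500·0.2500 = 0.1625 m
robot covers 0.6500·0.5417 − ½·1.2000·0.5417² = 0.1760 m while stopping
person approaches 1.2000·(0.2500+0.5417) = 0.9500 m
residual clearance needed = 0.2000+0.0100+0.0600 = 0.2700 m
sum ≈ 0.1625+0.1760+0.9500+0.2700 ≈ 1.5585 m = S ✓

v_R_max = 13/20 m/s = 0.6500 m/s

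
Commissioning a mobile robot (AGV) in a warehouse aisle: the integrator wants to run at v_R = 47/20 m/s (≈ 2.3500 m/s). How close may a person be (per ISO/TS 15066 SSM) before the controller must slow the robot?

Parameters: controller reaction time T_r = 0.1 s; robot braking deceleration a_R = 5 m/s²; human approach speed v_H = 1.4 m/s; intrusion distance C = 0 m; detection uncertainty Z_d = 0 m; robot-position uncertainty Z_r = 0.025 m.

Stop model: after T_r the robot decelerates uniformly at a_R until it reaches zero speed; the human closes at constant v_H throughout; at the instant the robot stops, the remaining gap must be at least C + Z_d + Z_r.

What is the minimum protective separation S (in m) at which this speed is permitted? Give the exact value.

S_min = 6441/4000 m = 1.6102 m

braking lasts T_s = (47/20)/5 = 0.4700 s
robot in T_r: 2.3500·0.1000 = 0.2350 m
braking distance = 2.3500²/(2·5.0000) = 0.5523 m
person approaches 1.4000·(0.1000+0.4700) = 0.7980 m
C+Z_d+Z_r = 0.0000+0.0000+0.0250 = 0.0250 m
S_min ≈ 0.2350+0.5523+0.7980+0.0250  ⇒  S_min = 6441/4000 m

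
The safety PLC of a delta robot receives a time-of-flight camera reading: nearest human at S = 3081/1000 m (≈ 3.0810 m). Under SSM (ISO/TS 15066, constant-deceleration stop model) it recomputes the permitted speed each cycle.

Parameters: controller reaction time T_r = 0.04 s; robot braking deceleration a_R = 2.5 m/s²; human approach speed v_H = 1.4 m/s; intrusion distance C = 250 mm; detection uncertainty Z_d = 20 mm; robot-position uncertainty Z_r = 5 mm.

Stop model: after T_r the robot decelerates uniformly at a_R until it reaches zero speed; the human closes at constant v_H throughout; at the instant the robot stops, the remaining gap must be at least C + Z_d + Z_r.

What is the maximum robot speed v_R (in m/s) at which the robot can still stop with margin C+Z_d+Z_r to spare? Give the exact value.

collect terms ⇒ (1/5)·v_R² + (3/5)·v_R + (-11/4) = 0
  disc = (3/5)² − 4·(1/5)·(-11/4) = 64/25 ; √disc = 8/5
  v_R = (−(3/5) + 8/5) / (2·(1/5)) = 5/2 m/s
check:
T_s = v_R/a_R = (5/2)/(5/2) = 1.0000 s
robot covers v_R·T_r = 2.5000·0.0400 = 0.1000 m before braking
robot covers 2.5000·1.0000 − ½·2.5000·1.0000² = 1.2500 m while stopping
person approaches 1.4000·(0.0400+1.0000) = 1.4560 m
residual clearance needed = 0.2500+0.0200+0.0050 = 0.2750 m
sum ≈ 0.1000+1.2500+1.4560+0.2750 ≈ 3.0810 m = S ✓

v_R_max = 5/2 m/s = 2.5000 m/s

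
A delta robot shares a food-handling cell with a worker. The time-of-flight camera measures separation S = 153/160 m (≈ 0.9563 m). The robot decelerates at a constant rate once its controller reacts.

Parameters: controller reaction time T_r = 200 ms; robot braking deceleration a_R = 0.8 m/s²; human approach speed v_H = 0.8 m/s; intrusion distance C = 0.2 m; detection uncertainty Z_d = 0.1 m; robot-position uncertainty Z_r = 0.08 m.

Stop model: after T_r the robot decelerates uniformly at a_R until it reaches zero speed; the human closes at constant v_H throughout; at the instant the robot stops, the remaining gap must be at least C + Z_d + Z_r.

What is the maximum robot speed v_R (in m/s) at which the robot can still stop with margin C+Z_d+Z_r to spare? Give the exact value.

quadratic (5/8)·v² + (6/5)·v + (-333/800) = 0
  disc = (6/5)² − 4·(5/8)·(-333/800) = 3969/1600 ; √disc = 63/40
  v_R = (−(6/5) + 63/40) / (2·(5/8)) = 3/10 m/s
check:
braking lasts T_s = (3/10)/(4/5) = 0.3750 s
reaction-phase robot travel = 0.3000·0.2000 = 0.0600 m
braking distance = 0.3000²/(2·0.8000) = 0.0563 m
human closes 0.8000·0.5750 = 0.4600 m
residual clearance needed = 0.2000+0.1000+0.0800 = 0.3800 m
sum ≈ 0.0600+0.0563+0.4600+0.3800 ≈ 0.9563 m = S ✓

v_R_max = 3/10 m/s = 0.3000 m/s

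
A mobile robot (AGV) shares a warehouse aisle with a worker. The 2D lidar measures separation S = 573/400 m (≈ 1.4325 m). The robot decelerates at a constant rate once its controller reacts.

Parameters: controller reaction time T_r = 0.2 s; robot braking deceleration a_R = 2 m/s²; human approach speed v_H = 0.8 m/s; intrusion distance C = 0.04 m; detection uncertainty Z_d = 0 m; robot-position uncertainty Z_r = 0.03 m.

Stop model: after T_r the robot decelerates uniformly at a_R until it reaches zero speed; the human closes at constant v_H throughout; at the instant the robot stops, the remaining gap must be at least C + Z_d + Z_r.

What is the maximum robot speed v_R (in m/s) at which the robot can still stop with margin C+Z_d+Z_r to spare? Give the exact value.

v_R_max = 13/10 m/s = 1.3000 m/s

at the boundary: (1/4)·v² + (3/5)·v + (-481/400) = 0
  disc = (3/5)² − 4·(1/4)·(-481/400) = 25/16 ; √disc = 5/4
  v_R = (−(3/5) + 5/4) / (2·(1/4)) = 13/10 m/s
check:
T_s = v_R/a_R = (13/10)/2 = 0.6500 s
robot in T_r: 1.3000·0.2000 = 0.2600 m
robot covers 1.3000·0.6500 − ½·2.0000·0.6500² = 0.4225 m while stopping
person approaches 0.8000·(0.2000+0.6500) = 0.6800 m
margins: 0.0400+0.0000+0.0300 = 0.0700 m
sum ≈ 0.2600+0.4225+0.6800+0.0700 ≈ 1.4325 m = S ✓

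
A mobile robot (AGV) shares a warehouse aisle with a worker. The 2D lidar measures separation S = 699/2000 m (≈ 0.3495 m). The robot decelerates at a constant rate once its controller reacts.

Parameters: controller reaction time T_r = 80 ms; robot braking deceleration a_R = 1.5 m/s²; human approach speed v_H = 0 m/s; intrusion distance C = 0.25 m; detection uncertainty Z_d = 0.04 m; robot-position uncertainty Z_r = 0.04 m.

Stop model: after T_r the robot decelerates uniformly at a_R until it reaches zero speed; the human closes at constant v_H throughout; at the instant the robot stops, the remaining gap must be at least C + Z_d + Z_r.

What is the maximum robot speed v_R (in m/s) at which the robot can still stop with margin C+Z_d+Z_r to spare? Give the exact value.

at the boundary: (1/3)·v² + (2/25)·v + (-39/2000) = 0
  disc = (2/25)² − 4·(1/3)·(-39/2000) = 81/2500 ; √disc = 9/50
  v_R = (−(2/25) + 9/50) / (2·(1/3)) = 3/20 m/s
check:
T_s = v_R/a_R = (3/20)/(3/2) = 0.1000 s
reaction-phase robot travel = 0.1500·0.0800 = 0.0120 m
robot covers 0.1500·0.1000 − ½·1.5000·0.1000² = 0.0075 m while stopping
person approaches 0.0000·(0.0800+0.1000) = 0.0000 m
C+Z_d+Z_r = 0.2500+0.0400+0.0400 = 0.3300 m
sum ≈ 0.0120+0.0075+0.0000+0.3300 ≈ 0.3495 m = S ✓

v_R_max = 3/20 m/s = 0.1500 m/s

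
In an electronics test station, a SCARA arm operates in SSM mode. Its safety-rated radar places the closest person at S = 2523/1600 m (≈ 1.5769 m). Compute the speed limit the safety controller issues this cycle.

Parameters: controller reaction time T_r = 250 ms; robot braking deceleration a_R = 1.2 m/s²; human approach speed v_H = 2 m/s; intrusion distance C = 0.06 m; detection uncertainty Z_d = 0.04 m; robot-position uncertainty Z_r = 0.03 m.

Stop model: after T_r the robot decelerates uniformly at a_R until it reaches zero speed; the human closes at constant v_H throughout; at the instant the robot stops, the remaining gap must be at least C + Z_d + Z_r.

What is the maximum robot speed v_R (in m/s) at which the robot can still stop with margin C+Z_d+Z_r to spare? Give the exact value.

quadratic (5/12)·v² + (23/12)·v + (-303/320) = 0
  disc = (23/12)² − 4·(5/12)·(-303/320) = 3025/576 ; √disc = 55/24
  v_R = (−(23/12) + 55/24) / (2·(5/12)) = 9/20 m/s
check:
T_s = v_R/a_R = (9/20)/(6/5) = 0.3750 s
robot in T_r: 0.4500·0.2500 = 0.1125 m
robot under decel: 0.4500²/(2·1.2000) = 0.0844 m
human over T_r+T_s: 2.0000·(0.2500+0.3750) = 1.2500 m
C+Z_d+Z_r = 0.0600+0.0400+0.0300 = 0.1300 m
sum ≈ 0.1125+0.0844+1.2500+0.1300 ≈ 1.5769 m = S ✓

v_R_max = 9/20 m/s = 0.4500 m/s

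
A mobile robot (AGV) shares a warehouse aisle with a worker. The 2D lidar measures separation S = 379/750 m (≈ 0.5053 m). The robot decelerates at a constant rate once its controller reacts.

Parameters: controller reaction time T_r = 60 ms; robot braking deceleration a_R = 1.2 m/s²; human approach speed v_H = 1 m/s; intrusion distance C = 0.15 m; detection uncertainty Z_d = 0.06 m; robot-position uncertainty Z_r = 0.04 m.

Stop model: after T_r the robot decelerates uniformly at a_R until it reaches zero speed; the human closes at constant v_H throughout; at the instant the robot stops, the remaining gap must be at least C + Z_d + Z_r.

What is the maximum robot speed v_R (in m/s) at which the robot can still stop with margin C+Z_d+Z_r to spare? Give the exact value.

quadratic (5/12)·v² + (67/75)·v + (-293/1500) = 0
  disc = (67/75)² − 4·(5/12)·(-293/1500) = 2809/2500 ; √disc = 53/50
  v_R = (−(67/75) + 53/50) / (2·(5/12)) = 1/5 m/s
check:
braking lasts T_s = (1/5)/(6/5) = 0.1667 s
robot covers v_R·T_r = 0.2000·0.0600 = 0.0120 m before braking
braking distance = 0.2000²/(2·1.2000) = 0.0167 m
human closes 1.0000·0.2267 = 0.2267 m
residual clearance needed = 0.1500+0.0600+0.0400 = 0.2500 m
sum ≈ 0.0120+0.0167+0.2267+0.2500 ≈ 0.5053 m = S ✓

v_R_max = 1/5 m/s = 0.2000 m/s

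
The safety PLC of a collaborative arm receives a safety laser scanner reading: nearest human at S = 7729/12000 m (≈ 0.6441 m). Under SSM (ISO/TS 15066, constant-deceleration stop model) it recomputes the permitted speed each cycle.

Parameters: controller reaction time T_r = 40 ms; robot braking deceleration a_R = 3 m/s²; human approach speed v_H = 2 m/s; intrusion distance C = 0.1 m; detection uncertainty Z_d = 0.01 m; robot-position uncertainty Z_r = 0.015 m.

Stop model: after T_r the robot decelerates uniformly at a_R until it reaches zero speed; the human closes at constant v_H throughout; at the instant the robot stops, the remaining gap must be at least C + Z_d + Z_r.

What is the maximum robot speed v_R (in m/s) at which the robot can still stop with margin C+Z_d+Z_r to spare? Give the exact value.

collect terms ⇒ (1/6)·v_R² + (53/75)·v_R + (-5269/12000) = 0
  disc = (53/75)² − 4·(1/6)·(-5269/12000) = 7921/10000 ; √disc = 89/100
  v_R = (−(53/75) + 89/100) / (2·(1/6)) = 11/20 m/s
check:
stop time T_s = (11/20)/3 = 0.1833 s
reaction-phase robot travel = 0.5500·0.0400 = 0.0220 m
robot covers 0.5500·0.1833 − ½·3.0000·0.1833² = 0.0504 m while stopping
human over T_r+T_s: 2.0000·(0.0400+0.1833) = 0.4467 m
residual clearance needed = 0.1000+0.0100+0.0150 = 0.1250 m
sum ≈ 0.0220+0.0504+0.4467+0.1250 ≈ 0.6441 m = S ✓

v_R_max = 11/20 m/s = 0.5500 m/s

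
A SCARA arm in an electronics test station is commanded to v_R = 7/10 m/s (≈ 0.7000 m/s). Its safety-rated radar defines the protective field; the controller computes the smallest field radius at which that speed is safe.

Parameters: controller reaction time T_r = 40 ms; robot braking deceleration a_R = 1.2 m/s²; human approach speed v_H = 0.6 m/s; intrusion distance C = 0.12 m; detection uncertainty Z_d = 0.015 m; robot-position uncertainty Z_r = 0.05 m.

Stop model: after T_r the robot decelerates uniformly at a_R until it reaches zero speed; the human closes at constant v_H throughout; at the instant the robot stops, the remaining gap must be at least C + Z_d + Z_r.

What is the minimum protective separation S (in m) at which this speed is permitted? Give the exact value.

braking lasts T_s = (7/10)/(6/5) = 0.5833 s
reaction-phase robot travel = 0.7000·0.0400 = 0.0280 m
robot under decel: 0.7000²/(2·1.2000) = 0.2042 m
human closes 0.6000·0.6233 = 0.3740 m
residual clearance needed = 0.1200+0.0150+0.0500 = 0.1850 m
S_min ≈ 0.0280+0.2042+0.3740+0.1850  ⇒  S_min = 4747/6000 m

S_min = 4747/6000 m = 0.7912 m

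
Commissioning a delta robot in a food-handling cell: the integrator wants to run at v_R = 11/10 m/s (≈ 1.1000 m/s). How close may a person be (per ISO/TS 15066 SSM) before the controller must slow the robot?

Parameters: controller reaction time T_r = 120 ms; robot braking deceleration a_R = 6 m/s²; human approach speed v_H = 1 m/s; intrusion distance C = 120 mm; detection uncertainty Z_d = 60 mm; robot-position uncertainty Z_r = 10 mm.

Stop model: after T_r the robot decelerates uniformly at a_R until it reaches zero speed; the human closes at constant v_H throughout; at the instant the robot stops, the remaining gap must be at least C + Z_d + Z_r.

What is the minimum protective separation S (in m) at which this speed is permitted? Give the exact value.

S_min = 4357/6000 m = 0.7262 m

T_s = v_R/a_R = (11/10)/6 = 0.1833 s
reaction-phase robot travel = 1.1000·0.1200 = 0.1320 m
braking distance = 1.1000²/(2·6.0000) = 0.1008 m
human closes 1.0000·0.3033 = 0.3033 m
C+Z_d+Z_r = 0.1200+0.0600+0.0100 = 0.1900 m
S_min ≈ 0.1320+0.1008+0.3033+0.1900  ⇒  S_min = 4357/6000 m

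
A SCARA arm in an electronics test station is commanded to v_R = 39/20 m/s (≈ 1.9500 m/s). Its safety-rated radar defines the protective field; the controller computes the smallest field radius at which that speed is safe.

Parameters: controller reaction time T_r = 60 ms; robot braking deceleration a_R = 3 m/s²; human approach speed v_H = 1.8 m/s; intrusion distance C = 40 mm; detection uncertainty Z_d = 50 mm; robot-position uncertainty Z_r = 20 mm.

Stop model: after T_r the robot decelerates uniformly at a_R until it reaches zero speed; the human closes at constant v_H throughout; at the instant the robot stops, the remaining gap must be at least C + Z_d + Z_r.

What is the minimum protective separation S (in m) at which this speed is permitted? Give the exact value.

T_s = v_R/a_R = (39/20)/3 = 0.6500 s
robot covers v_R·T_r = 1.9500·0.0600 = 0.1170 m before braking
robot covers 1.9500·0.6500 − ½·3.0000·0.6500² = 0.6338 m while stopping
human over T_r+T_s: 1.8000·(0.0600+0.6500) = 1.2780 m
margins: 0.0400+0.0500+0.0200 = 0.1100 m
S_min ≈ 0.1170+0.6338+1.2780+0.1100  ⇒  S_min = 1711/800 m

S_min = 1711/800 m = 2.1387 m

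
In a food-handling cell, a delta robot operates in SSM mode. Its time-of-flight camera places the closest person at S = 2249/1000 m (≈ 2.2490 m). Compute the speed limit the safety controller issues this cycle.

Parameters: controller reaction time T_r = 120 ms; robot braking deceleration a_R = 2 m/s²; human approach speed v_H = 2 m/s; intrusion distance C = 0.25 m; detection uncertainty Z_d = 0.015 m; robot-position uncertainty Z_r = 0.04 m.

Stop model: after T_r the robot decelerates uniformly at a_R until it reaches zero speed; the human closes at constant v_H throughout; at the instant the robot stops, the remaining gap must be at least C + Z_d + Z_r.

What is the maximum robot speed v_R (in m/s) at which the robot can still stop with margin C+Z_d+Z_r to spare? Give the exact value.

v_R_max = 6/5 m/s = 1.2000 m/s

quadratic (1/4)·v² + (28/25)·v + (-213/125) = 0
  disc = (28/25)² − 4·(1/4)·(-213/125) = 1849/625 ; √disc = 43/25
  v_R = (−(28/25) + 43/25) / (2·(1/4)) = 6/5 m/s
check:
stop time T_s = (6/5)/2 = 0.6000 s
robot in T_r: 1.2000·0.1200 = 0.1440 m
braking distance = 1.2000²/(2·2.0000) = 0.3600 m
human closes 2.0000·0.7200 = 1.4400 m
C+Z_d+Z_r = 0.2500+0.0150+0.0400 = 0.3050 m
sum ≈ 0.1440+0.3600+1.4400+0.3050 ≈ 2.2490 m = S ✓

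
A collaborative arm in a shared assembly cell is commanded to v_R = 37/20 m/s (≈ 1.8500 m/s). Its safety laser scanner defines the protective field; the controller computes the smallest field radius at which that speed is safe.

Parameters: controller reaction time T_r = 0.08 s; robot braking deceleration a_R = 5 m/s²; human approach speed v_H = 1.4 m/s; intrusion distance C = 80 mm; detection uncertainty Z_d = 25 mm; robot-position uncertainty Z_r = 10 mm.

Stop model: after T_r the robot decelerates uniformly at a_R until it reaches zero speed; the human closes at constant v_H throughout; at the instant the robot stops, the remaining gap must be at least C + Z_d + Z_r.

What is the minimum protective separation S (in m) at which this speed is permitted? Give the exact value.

T_s = v_R/a_R = (37/20)/5 = 0.3700 s
reaction-phase robot travel = 1.8500·0.0800 = 0.1480 m
robot under decel: 1.8500²/(2·5.0000) = 0.3422 m
person approaches 1.4000·(0.0800+0.3700) = 0.6300 m
C+Z_d+Z_r = 0.0800+0.0250+0.0100 = 0.1150 m
S_min ≈ 0.1480+0.3422+0.6300+0.1150  ⇒  S_min = 4941/4000 m

S_min = 4941/4000 m = 1.2352 m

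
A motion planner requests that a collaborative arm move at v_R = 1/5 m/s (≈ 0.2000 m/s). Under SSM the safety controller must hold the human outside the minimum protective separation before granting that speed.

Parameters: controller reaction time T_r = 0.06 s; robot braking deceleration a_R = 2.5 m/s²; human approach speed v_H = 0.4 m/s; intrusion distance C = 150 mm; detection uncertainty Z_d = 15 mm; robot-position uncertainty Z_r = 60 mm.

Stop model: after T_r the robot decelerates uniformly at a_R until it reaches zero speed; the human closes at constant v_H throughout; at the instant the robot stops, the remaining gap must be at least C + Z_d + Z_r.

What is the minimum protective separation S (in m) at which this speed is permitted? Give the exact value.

S_min = 301/1000 m = 0.3010 m

stop time T_s = (1/5)/(5/2) = 0.0800 s
robot covers v_R·T_r = 0.2000·0.0600 = 0.0120 m before braking
robot covers 0.2000·0.0800 − ½·2.5000·0.0800² = 0.0080 m while stopping
person approaches 0.4000·(0.0600+0.0800) = 0.0560 m
residual clearance needed = 0.1500+0.0150+0.0600 = 0.2250 m
S_min ≈ 0.0120+0.0080+0.0560+0.2250  ⇒  S_min = 301/1000 m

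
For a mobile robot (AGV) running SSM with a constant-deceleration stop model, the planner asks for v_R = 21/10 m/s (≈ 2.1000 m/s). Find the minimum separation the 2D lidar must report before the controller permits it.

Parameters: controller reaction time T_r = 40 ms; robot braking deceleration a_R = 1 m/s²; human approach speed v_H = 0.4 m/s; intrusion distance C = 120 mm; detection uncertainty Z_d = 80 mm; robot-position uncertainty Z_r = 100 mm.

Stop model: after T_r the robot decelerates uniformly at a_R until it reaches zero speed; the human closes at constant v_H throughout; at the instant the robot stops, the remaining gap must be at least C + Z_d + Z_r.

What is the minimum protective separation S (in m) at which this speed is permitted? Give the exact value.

S_min = 689/200 m = 3.4450 m

T_s = v_R/a_R = (21/10)/1 = 2.1000 s
robot covers v_R·T_r = 2.1000·0.0400 = 0.0840 m before braking
robot covers 2.1000·2.1000 − ½·1.0000·2.1000² = 2.2050 m while stopping
person approaches 0.4000·(0.0400+2.1000) = 0.8560 m
residual clearance needed = 0.1200+0.0800+0.1000 = 0.3000 m
S_min ≈ 0.0840+2.2050+0.8560+0.3000  ⇒  S_min = 689/200 m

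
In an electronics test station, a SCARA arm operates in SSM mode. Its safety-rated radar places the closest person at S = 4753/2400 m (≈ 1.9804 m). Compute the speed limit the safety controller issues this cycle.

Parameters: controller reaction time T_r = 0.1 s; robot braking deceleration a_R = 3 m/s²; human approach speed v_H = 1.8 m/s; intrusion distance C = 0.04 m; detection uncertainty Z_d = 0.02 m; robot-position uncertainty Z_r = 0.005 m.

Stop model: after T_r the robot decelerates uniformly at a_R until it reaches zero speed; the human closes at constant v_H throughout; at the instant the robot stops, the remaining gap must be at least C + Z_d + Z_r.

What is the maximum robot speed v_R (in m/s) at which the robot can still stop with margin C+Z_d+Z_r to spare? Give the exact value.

v_R_max = 7/4 m/s = 1.7500 m/s

at the boundary: (1/6)·v² + (7/10)·v + (-833/480) = 0
  disc = (7/10)² − 4·(1/6)·(-833/480) = 5929/3600 ; √disc = 77/60
  v_R = (−(7/10) + 77/60) / (2·(1/6)) = 7/4 m/s
check:
stop time T_s = (7/4)/3 = 0.5833 s
robot covers v_R·T_r = 1.7500·0.1000 = 0.1750 m before braking
robot under decel: 1.7500²/(2·3.0000) = 0.5104 m
human closes 1.8000·0.6833 = 1.2300 m
margins: 0.0400+0.0200+0.0050 = 0.0650 m
sum ≈ 0.1750+0.5104+1.2300+0.0650 ≈ 1.9804 m = S ✓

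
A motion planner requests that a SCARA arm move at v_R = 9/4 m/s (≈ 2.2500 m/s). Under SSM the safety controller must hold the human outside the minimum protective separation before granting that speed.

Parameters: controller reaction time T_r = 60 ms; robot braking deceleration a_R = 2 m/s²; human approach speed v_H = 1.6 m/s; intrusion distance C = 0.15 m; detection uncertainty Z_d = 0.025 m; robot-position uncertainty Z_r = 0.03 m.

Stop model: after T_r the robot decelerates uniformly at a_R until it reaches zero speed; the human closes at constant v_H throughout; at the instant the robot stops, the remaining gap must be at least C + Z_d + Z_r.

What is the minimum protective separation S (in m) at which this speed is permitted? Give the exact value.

S_min = 28013/8000 m = 3.5016 m

braking lasts T_s = (9/4)/2 = 1.1250 s
robot covers v_R·T_r = 2.2500·0.0600 = 0.1350 m before braking
robot under decel: 2.2500²/(2·2.0000) = 1.2656 m
human over T_r+T_s: 1.6000·(0.0600+1.1250) = 1.8960 m
residual clearance needed = 0.1500+0.0250+0.0300 = 0.2050 m
S_min ≈ 0.1350+1.2656+1.8960+0.2050  ⇒  S_min = 28013/8000 m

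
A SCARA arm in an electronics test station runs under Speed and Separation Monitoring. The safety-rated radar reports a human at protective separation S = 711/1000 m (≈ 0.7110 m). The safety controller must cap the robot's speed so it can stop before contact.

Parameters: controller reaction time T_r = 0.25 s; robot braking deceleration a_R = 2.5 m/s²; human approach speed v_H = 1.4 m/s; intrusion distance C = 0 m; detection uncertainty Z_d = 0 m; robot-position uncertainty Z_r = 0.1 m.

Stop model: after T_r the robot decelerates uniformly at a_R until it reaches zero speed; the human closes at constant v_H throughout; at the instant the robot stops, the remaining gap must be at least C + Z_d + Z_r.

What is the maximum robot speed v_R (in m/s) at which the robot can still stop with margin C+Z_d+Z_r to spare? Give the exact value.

v_R_max = 3/10 m/s = 0.3000 m/s

at the boundary: (1/5)·v² + (81/100)·v + (-261/1000) = 0
  disc = (81/100)² − 4·(1/5)·(-261/1000) = 8649/10000 ; √disc = 93/100
  v_R = (−(81/100) + 93/100) / (2·(1/5)) = 3/10 m/s
check:
braking lasts T_s = (3/10)/(5/2) = 0.1200 s
robot in T_r: 0.3000·0.2500 = 0.0750 m
braking distance = 0.3000²/(2·2.5000) = 0.0180 m
human closes 1.4000·0.3700 = 0.5180 m
residual clearance needed = 0.0000+0.0000+0.1000 = 0.1000 m
sum ≈ 0.0750+0.0180+0.5180+0.1000 ≈ 0.7110 m = S ✓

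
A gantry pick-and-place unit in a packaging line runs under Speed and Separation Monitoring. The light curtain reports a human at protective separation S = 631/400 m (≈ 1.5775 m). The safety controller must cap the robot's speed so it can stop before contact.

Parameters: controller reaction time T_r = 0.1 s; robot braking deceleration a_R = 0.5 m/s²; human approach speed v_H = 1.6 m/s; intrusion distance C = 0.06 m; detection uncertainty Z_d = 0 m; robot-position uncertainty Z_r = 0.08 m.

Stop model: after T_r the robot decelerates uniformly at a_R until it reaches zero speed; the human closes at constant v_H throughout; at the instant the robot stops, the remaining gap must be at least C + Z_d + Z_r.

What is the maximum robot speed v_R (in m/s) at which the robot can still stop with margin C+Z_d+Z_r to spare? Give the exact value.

quadratic (1)·v² + (33/10)·v + (-511/400) = 0
  disc = (33/10)² − 4·(1)·(-511/400) = 16 ; √disc = 4
  v_R = (−(33/10) + 4) / (2·(1)) = 7/20 m/s
check:
T_s = v_R/a_R = (7/20)/(1/2) = 0.7000 s
robot covers v_R·T_r = 0.3500·0.1000 = 0.0350 m before braking
braking distance = 0.3500²/(2·0.5000) = 0.1225 m
human closes 1.6000·0.8000 = 1.2800 m
residual clearance needed = 0.0600+0.0000+0.0800 = 0.1400 m
sum ≈ 0.0350+0.1225+1.2800+0.1400 ≈ 1.5775 m = S ✓

v_R_max = 7/20 m/s = 0.3500 m/s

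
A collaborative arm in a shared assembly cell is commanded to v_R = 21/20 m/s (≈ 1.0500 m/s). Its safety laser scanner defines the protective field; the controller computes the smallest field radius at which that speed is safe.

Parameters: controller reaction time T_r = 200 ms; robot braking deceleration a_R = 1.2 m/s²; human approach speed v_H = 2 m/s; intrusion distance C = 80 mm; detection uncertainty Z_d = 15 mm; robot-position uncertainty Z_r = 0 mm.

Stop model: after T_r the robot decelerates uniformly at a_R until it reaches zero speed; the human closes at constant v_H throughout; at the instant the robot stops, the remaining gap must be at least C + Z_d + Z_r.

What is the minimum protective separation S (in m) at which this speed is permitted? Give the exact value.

S_min = 4663/1600 m = 2.9144 m

stop time T_s = (21/20)/(6/5) = 0.8750 s
robot in T_r: 1.0500·0.2000 = 0.2100 m
robot under decel: 1.0500²/(2·1.2000) = 0.4594 m
human closes 2.0000·1.0750 = 2.1500 m
C+Z_d+Z_r = 0.0800+0.0150+0.0000 = 0.0950 m
S_min ≈ 0.2100+0.4594+2.1500+0.0950  ⇒  S_min = 4663/1600 m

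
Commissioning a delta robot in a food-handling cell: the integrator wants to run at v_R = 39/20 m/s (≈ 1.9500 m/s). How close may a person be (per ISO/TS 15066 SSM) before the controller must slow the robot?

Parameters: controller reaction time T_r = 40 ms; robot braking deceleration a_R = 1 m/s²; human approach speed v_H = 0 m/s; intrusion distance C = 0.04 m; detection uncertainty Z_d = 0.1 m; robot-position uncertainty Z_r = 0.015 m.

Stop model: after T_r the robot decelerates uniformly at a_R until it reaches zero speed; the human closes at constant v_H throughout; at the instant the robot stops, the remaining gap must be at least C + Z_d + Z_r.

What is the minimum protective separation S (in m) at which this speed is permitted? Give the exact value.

S_min = 8537/4000 m = 2.1343 m

stop time T_s = (39/20)/1 = 1.9500 s
robot in T_r: 1.9500·0.0400 = 0.0780 m
robot covers 1.9500·1.9500 − ½·1.0000·1.9500² = 1.9013 m while stopping
person approaches 0.0000·(0.0400+1.9500) = 0.0000 m
margins: 0.0400+0.1000+0.0150 = 0.1550 m
S_min ≈ 0.0780+1.9013+0.0000+0.1550  ⇒  S_min = 8537/4000 m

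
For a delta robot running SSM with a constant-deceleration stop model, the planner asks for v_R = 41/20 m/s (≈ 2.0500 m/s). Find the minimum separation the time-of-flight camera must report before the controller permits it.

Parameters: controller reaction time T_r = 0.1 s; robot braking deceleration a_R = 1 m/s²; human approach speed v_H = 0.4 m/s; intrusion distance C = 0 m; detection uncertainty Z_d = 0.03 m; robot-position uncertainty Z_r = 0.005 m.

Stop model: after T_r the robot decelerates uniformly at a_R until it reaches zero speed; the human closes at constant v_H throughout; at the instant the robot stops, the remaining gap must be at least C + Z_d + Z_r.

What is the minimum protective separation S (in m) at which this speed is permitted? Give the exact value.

S_min = 2561/800 m = 3.2012 m

braking lasts T_s = (41/20)/1 = 2.0500 s
reaction-phase robot travel = 2.0500·0.1000 = 0.2050 m
robot covers 2.0500·2.0500 − ½·1.0000·2.0500² = 2.1012 m while stopping
human closes 0.4000·2.1500 = 0.8600 m
C+Z_d+Z_r = 0.0000+0.0300+0.0050 = 0.0350 m
S_min ≈ 0.2050+2.1012+0.8600+0.0350  ⇒  S_min = 2561/800 m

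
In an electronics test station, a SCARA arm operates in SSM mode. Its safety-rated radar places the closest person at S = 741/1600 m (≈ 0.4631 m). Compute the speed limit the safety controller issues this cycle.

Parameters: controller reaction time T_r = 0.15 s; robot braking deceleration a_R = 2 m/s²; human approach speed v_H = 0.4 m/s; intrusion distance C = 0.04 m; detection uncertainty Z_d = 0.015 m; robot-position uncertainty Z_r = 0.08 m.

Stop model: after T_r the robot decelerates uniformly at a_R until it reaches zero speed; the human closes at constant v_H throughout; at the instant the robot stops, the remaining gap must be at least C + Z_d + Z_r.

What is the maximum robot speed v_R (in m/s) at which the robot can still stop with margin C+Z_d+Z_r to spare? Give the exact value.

v_R_max = 11/20 m/s = 0.5500 m/s

collect terms ⇒ (1/4)·v_R² + (7/20)·v_R + (-429/1600) = 0
  disc = (7/20)² − 4·(1/4)·(-429/1600) = 25/64 ; √disc = 5/8
  v_R = (−(7/20) + 5/8) / (2·(1/4)) = 11/20 m/s
check:
stop time T_s = (11/20)/2 = 0.2750 s
robot covers v_R·T_r = 0.5500·0.1500 = 0.0825 m before braking
robot under decel: 0.5500²/(2·2.0000) = 0.0756 m
person approaches 0.4000·(0.1500+0.2750) = 0.1700 m
margins: 0.0400+0.0150+0.0800 = 0.1350 m
sum ≈ 0.0825+0.0756+0.1700+0.1350 ≈ 0.4631 m = S ✓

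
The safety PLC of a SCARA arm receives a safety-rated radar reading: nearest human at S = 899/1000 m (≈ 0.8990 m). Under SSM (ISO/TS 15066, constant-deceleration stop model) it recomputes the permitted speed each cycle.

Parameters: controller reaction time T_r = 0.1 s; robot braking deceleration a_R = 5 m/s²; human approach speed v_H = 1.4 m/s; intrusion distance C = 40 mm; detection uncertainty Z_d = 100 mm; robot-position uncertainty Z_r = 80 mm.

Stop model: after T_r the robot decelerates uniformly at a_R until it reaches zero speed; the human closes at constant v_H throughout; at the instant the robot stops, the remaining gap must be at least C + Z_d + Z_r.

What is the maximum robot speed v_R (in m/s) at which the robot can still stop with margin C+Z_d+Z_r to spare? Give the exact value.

collect terms ⇒ (1/10)·v_R² + (19/50)·v_R + (-539/1000) = 0
  disc = (19/50)² − 4·(1/10)·(-539/1000) = 9/25 ; √disc = 3/5
  v_R = (−(19/50) + 3/5) / (2·(1/10)) = 11/10 m/s
check:
stop time T_s = (11/10)/5 = 0.2200 s
reaction-phase robot travel = 1.1000·0.1000 = 0.1100 m
braking distance = 1.1000²/(2·5.0000) = 0.1210 m
human over T_r+T_s: 1.4000·(0.1000+0.2200) = 0.4480 m
C+Z_d+Z_r = 0.0400+0.1000+0.0800 = 0.2200 m
sum ≈ 0.1100+0.1210+0.4480+0.2200 ≈ 0.8990 m = S ✓

v_R_max = 11/10 m/s = 1.1000 m/s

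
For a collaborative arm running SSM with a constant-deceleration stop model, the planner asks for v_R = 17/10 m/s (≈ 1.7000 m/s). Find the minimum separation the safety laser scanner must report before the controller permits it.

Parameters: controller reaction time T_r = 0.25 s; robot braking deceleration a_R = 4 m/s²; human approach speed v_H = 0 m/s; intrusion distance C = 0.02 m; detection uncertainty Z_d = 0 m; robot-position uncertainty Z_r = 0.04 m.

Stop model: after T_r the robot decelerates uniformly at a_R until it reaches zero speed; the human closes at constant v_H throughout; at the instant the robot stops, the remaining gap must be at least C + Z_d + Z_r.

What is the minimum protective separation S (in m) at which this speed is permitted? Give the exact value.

S_min = 677/800 m = 0.8462 m

braking lasts T_s = (17/10)/4 = 0.4250 s
robot covers v_R·T_r = 1.7000·0.2500 = 0.4250 m before braking
robot covers 1.7000·0.4250 − ½·4.0000·0.4250² = 0.3613 m while stopping
person approaches 0.0000·(0.2500+0.4250) = 0.0000 m
C+Z_d+Z_r = 0.0200+0.0000+0.0400 = 0.0600 m
S_min ≈ 0.4250+0.3613+0.0000+0.0600  ⇒  S_min = 677/800 m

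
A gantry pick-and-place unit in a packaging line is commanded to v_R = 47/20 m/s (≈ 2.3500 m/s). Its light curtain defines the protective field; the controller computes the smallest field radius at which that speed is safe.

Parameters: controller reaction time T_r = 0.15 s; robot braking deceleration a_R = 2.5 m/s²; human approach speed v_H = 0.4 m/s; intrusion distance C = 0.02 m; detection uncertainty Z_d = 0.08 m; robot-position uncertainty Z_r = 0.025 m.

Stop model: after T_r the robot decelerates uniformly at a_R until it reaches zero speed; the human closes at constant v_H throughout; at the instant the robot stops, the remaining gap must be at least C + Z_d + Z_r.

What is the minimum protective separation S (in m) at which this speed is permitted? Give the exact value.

T_s = v_R/a_R = (47/20)/(5/2) = 0.9400 s
robot covers v_R·T_r = 2.3500·0.1500 = 0.3525 m before braking
robot covers 2.3500·0.9400 − ½·2.5000·0.9400² = 1.1045 m while stopping
human over T_r+T_s: 0.4000·(0.1500+0.9400) = 0.4360 m
C+Z_d+Z_r = 0.0200+0.0800+0.0250 = 0.1250 m
S_min ≈ 0.3525+1.1045+0.4360+0.1250  ⇒  S_min = 1009/500 m

S_min = 1009/500 m = 2.0180 m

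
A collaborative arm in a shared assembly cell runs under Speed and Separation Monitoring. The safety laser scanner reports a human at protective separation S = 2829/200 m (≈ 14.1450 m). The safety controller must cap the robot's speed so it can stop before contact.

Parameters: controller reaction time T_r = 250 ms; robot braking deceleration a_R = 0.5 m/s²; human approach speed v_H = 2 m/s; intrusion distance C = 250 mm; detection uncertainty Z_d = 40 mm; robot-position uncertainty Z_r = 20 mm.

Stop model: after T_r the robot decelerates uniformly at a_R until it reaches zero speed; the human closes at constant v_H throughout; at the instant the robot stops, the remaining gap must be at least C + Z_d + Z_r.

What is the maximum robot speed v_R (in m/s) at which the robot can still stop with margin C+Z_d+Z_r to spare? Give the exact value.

v_R_max = 21/10 m/s = 2.1000 m/s

quadratic (1)·v² + (17/4)·v + (-2667/200) = 0
  disc = (17/4)² − 4·(1)·(-2667/200) = 28561/400 ; √disc = 169/20
  v_R = (−(17/4) + 169/20) / (2·(1)) = 21/10 m/s
check:
stop time T_s = (21/10)/(1/2) = 4.2000 s
reaction-phase robot travel = 2.1000·0.2500 = 0.5250 m
robot covers 2.1000·4.2000 − ½·0.5000·4.2000² = 4.4100 m while stopping
human closes 2.0000·4.4500 = 8.9000 m
residual clearance needed = 0.2500+0.0400+0.0200 = 0.3100 m
sum ≈ 0.5250+4.4100+8.9000+0.3100 ≈ 14.1450 m = S ✓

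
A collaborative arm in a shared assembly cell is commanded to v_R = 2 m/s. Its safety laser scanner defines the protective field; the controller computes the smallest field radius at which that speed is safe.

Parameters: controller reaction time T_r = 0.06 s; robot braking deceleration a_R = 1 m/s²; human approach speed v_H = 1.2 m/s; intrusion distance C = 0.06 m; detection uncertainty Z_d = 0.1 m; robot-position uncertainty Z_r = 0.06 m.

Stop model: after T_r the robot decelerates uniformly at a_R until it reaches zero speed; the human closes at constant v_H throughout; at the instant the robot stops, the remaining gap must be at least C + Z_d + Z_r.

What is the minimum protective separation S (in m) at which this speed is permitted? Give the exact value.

S_min = 1203/250 m = 4.8120 m

braking lasts T_s = 2/1 = 2.0000 s
robot in T_r: 2.0000·0.0600 = 0.1200 m
robot covers 2.0000·2.0000 − ½·1.0000·2.0000² = 2.0000 m while stopping
human over T_r+T_s: 1.2000·(0.0600+2.0000) = 2.4720 m
residual clearance needed = 0.0600+0.1000+0.0600 = 0.2200 m
S_min ≈ 0.1200+2.0000+2.4720+0.2200  ⇒  S_min = 1203/250 m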